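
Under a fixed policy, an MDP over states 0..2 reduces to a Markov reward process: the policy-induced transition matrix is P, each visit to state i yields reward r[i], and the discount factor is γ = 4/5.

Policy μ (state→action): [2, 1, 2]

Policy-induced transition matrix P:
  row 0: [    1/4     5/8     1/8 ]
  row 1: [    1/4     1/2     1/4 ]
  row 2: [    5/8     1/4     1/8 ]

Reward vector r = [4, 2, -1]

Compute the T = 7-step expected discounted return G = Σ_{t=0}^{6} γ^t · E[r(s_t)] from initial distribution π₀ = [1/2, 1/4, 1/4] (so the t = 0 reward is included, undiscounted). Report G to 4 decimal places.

G = 8.4827

t=0: π = [0.5000, 0.2500, 0.2500], E[r] = 2.2500, γ^t·E[r] = 2.250000, running G = 2.250000
t=1: π = [0.3438, 0.5000, 0.1563], E[r] = 2.2188, γ^t·E[r] = 1.775000, running G = 4.025000
t=2: π = [0.3086, 0.5039, 0.1875], E[r] = 2.0547, γ^t·E[r] = 1.315000, running G = 5.340000
t=3: π = [0.3203, 0.4917, 0.1880], E[r] = 2.0767, γ^t·E[r] = 1.063250, running G = 6.403250
t=4: π = [0.3205, 0.4930, 0.1865], E[r] = 2.0816, γ^t·E[r] = 0.852625, running G = 7.255875
t=5: π = [0.3199, 0.4934, 0.1866], E[r] = 2.0800, γ^t·E[r] = 0.681560, running G = 7.937435
t=6: π = [0.3200, 0.4933, 0.1867], E[r] = 2.0799, γ^t·E[r] = 0.545241, running G = 8.482676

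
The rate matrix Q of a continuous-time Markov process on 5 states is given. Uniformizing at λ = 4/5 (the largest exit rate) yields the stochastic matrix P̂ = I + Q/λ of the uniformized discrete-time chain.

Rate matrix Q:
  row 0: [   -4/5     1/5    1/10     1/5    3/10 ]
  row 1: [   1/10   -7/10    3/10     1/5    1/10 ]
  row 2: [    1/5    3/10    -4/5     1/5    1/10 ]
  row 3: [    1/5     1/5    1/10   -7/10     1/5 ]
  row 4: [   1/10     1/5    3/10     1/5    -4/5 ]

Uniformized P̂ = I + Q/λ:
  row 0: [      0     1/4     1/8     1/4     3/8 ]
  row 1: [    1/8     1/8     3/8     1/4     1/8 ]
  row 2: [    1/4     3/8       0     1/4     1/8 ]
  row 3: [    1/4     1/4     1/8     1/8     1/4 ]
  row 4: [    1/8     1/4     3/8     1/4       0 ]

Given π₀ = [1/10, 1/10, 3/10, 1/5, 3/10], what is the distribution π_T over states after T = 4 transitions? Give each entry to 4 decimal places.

π = [0.1584, 0.2448, 0.2031, 0.2222, 0.1714]

t=0: π = [0.1000, 0.1000, 0.3000, 0.2000, 0.3000]
t=1: π = [0.1750, 0.2750, 0.1875, 0.2250, 0.1375]
t=2: π = [0.1547, 0.2391, 0.2047, 0.2219, 0.1797]
t=3: π = [0.1590, 0.2457, 0.2041, 0.2223, 0.1689]
t=4: π = [0.1584, 0.2448, 0.2031, 0.2222, 0.1714]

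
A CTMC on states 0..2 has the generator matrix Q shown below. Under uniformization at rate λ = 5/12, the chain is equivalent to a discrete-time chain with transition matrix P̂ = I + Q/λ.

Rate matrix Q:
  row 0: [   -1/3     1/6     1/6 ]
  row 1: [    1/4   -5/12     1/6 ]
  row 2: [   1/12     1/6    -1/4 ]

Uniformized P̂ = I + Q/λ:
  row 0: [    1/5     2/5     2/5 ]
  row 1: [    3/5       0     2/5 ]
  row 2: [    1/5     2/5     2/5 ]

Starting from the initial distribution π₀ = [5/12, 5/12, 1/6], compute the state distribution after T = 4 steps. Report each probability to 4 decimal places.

π = [0.3109, 0.2891, 0.4000]

t=0: π = [0.4167, 0.4167, 0.1667]
t=1: π = [0.3667, 0.2333, 0.4000]
t=2: π = [0.2933, 0.3067, 0.4000]
t=3: π = [0.3227, 0.2773, 0.4000]
t=4: π = [0.3109, 0.2891, 0.4000]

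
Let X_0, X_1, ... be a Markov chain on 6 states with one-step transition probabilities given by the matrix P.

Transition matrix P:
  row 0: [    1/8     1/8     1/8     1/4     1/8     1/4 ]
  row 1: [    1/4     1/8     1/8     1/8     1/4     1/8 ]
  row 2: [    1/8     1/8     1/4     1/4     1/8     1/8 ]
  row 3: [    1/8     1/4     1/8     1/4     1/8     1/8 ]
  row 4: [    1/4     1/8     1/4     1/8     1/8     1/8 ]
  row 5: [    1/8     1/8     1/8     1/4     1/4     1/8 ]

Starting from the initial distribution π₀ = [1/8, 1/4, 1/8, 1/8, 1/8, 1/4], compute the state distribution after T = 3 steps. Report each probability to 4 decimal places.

t=0: π = [0.1250, 0.2500, 0.1250, 0.1250, 0.1250, 0.2500]
t=1: π = [0.1719, 0.1406, 0.1563, 0.2031, 0.1875, 0.1406]
t=2: π = [0.1660, 0.1504, 0.1680, 0.2090, 0.1602, 0.1465]
t=3: π = [0.1638, 0.1511, 0.1660, 0.2112, 0.1621, 0.1458]

π = [0.1638, 0.1511, 0.1660, 0.2112, 0.1621, 0.1458]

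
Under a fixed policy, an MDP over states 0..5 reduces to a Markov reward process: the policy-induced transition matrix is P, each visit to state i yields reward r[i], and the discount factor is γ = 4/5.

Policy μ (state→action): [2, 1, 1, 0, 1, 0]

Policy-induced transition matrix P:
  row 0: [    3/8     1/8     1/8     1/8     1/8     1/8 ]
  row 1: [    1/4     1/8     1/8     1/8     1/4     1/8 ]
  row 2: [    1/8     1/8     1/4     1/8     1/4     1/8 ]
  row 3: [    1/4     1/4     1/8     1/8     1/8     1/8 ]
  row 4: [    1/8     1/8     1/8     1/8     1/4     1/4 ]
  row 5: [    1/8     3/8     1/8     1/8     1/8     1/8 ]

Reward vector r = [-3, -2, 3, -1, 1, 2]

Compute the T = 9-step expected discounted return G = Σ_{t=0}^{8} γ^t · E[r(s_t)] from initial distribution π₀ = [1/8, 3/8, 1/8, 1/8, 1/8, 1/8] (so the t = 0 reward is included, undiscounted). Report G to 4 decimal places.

t=0: π = [0.1250, 0.3750, 0.1250, 0.1250, 0.1250, 0.1250], E[r] = -0.5000, γ^t·E[r] = -0.500000, running G = -0.500000
t=1: π = [0.2188, 0.1719, 0.1406, 0.1250, 0.2031, 0.1406], E[r] = -0.2188, γ^t·E[r] = -0.175000, running G = -0.675000
t=2: π = [0.2168, 0.1758, 0.1426, 0.1250, 0.1895, 0.1504], E[r] = -0.2090, γ^t·E[r] = -0.133750, running G = -0.808750
t=3: π = [0.2168, 0.1782, 0.1428, 0.1250, 0.1885, 0.1487], E[r] = -0.2175, γ^t·E[r] = -0.111375, running G = -0.920125
t=4: π = [0.2171, 0.1778, 0.1429, 0.1250, 0.1887, 0.1486], E[r] = -0.2175, γ^t·E[r] = -0.089100, running G = -1.009225
t=5: π = [0.2171, 0.1778, 0.1429, 0.1250, 0.1887, 0.1486], E[r] = -0.2175, γ^t·E[r] = -0.071269, running G = -1.080494
t=6: π = [0.2171, 0.1778, 0.1429, 0.1250, 0.1887, 0.1486], E[r] = -0.2175, γ^t·E[r] = -0.057023, running G = -1.137517
t=7: π = [0.2171, 0.1778, 0.1429, 0.1250, 0.1887, 0.1486], E[r] = -0.2175, γ^t·E[r] = -0.045619, running G = -1.183135
t=8: π = [0.2171, 0.1778, 0.1429, 0.1250, 0.1887, 0.1486], E[r] = -0.2175, γ^t·E[r] = -0.036495, running G = -1.219631

G = -1.2196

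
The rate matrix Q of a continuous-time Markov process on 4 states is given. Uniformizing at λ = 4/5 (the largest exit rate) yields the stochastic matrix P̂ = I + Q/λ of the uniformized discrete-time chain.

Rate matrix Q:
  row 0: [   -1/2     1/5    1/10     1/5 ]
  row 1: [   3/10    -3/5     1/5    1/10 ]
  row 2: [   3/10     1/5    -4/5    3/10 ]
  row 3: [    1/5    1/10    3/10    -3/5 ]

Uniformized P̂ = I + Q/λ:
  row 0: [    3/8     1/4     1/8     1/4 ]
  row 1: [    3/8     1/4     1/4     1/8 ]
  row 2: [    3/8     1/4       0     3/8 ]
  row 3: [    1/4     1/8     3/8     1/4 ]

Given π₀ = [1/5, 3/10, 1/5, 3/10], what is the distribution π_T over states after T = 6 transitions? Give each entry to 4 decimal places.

t=0: π = [0.2000, 0.3000, 0.2000, 0.3000]
t=1: π = [0.3375, 0.2125, 0.2125, 0.2375]
t=2: π = [0.3453, 0.2203, 0.1844, 0.2500]
t=3: π = [0.3438, 0.2188, 0.1920, 0.2455]
t=4: π = [0.3443, 0.2193, 0.1897, 0.2467]
t=5: π = [0.3442, 0.2192, 0.1904, 0.2463]
t=6: π = [0.3442, 0.2192, 0.1902, 0.2464]

π = [0.3442, 0.2192, 0.1902, 0.2464]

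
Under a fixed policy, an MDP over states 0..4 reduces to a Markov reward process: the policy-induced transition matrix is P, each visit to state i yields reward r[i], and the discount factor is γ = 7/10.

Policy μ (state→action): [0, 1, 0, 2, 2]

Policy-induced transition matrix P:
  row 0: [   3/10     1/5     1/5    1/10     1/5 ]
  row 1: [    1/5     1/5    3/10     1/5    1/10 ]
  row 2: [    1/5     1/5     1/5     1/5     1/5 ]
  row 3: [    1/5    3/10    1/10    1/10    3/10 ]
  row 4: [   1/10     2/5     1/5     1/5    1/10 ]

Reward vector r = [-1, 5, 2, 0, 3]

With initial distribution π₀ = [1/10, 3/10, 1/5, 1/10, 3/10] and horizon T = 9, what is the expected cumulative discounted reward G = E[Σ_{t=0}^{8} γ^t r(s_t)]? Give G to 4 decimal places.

t=0: π = [0.1000, 0.3000, 0.2000, 0.1000, 0.3000], E[r] = 2.7000, γ^t·E[r] = 2.700000, running G = 2.700000
t=1: π = [0.1800, 0.2700, 0.2200, 0.1800, 0.1500], E[r] = 2.0600, γ^t·E[r] = 1.442000, running G = 4.142000
t=2: π = [0.2030, 0.2480, 0.2090, 0.1640, 0.1760], E[r] = 1.9830, γ^t·E[r] = 0.971670, running G = 5.113670
t=3: π = [0.2027, 0.2516, 0.2084, 0.1633, 0.1740], E[r] = 1.9941, γ^t·E[r] = 0.683976, running G = 5.797646
t=4: π = [0.2029, 0.2511, 0.2088, 0.1634, 0.1738], E[r] = 1.9918, γ^t·E[r] = 0.478219, running G = 6.275865
t=5: π = [0.2029, 0.2511, 0.2088, 0.1634, 0.1739], E[r] = 1.9917, γ^t·E[r] = 0.334738, running G = 6.610603
t=6: π = [0.2029, 0.2511, 0.2088, 0.1634, 0.1738], E[r] = 1.9917, γ^t·E[r] = 0.234322, running G = 6.844925
t=7: π = [0.2029, 0.2511, 0.2088, 0.1634, 0.1738], E[r] = 1.9917, γ^t·E[r] = 0.164025, running G = 7.008950
t=8: π = [0.2029, 0.2511, 0.2088, 0.1634, 0.1738], E[r] = 1.9917, γ^t·E[r] = 0.114817, running G = 7.123767

G = 7.1238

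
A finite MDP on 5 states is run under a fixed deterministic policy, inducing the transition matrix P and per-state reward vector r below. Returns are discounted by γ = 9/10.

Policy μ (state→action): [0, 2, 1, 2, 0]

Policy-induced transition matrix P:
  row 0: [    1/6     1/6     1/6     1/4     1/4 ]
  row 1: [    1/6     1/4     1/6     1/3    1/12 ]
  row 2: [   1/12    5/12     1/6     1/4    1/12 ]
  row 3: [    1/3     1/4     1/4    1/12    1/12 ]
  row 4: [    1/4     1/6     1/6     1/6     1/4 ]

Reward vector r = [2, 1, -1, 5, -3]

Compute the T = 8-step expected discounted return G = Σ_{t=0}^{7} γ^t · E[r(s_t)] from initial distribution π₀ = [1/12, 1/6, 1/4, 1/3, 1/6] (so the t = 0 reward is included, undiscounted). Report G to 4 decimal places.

G = 6.6650

t=0: π = [0.0833, 0.1667, 0.2500, 0.3333, 0.1667], E[r] = 1.2500, γ^t·E[r] = 1.250000, running G = 1.250000
t=1: π = [0.2153, 0.2708, 0.1944, 0.1944, 0.1250], E[r] = 1.1042, γ^t·E[r] = 0.993750, running G = 2.243750
t=2: π = [0.1933, 0.2541, 0.1829, 0.2297, 0.1400], E[r] = 1.1863, γ^t·E[r] = 0.960938, running G = 3.204688
t=3: π = [0.2014, 0.2527, 0.1858, 0.2212, 0.1389], E[r] = 1.1590, γ^t·E[r] = 0.844945, running G = 4.049633
t=4: π = [0.1996, 0.2526, 0.1851, 0.2226, 0.1400], E[r] = 1.1597, γ^t·E[r] = 0.760881, running G = 4.810513
t=5: π = [0.2000, 0.2525, 0.1852, 0.2223, 0.1399], E[r] = 1.1589, γ^t·E[r] = 0.684324, running G = 5.494838
t=6: π = [0.1999, 0.2525, 0.1852, 0.2223, 0.1400], E[r] = 1.1589, γ^t·E[r] = 0.615906, running G = 6.110743
t=7: π = [0.2000, 0.2525, 0.1852, 0.2223, 0.1400], E[r] = 1.1589, γ^t·E[r] = 0.554299, running G = 6.665043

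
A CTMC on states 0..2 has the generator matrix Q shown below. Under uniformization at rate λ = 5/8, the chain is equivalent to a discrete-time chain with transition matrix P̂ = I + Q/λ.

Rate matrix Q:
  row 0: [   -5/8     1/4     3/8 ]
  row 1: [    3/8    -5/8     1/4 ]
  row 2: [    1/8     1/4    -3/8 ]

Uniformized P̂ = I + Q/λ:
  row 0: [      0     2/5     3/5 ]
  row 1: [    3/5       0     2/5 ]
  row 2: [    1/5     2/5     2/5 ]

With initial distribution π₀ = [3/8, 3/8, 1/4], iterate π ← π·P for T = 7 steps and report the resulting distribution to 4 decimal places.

π = [0.2622, 0.2856, 0.4522]

t=0: π = [0.3750, 0.3750, 0.2500]
t=1: π = [0.2750, 0.2500, 0.4750]
t=2: π = [0.2450, 0.3000, 0.4550]
t=3: π = [0.2710, 0.2800, 0.4490]
t=4: π = [0.2578, 0.2880, 0.4542]
t=5: π = [0.2636, 0.2848, 0.4516]
t=6: π = [0.2612, 0.2861, 0.4527]
t=7: π = [0.2622, 0.2856, 0.4522]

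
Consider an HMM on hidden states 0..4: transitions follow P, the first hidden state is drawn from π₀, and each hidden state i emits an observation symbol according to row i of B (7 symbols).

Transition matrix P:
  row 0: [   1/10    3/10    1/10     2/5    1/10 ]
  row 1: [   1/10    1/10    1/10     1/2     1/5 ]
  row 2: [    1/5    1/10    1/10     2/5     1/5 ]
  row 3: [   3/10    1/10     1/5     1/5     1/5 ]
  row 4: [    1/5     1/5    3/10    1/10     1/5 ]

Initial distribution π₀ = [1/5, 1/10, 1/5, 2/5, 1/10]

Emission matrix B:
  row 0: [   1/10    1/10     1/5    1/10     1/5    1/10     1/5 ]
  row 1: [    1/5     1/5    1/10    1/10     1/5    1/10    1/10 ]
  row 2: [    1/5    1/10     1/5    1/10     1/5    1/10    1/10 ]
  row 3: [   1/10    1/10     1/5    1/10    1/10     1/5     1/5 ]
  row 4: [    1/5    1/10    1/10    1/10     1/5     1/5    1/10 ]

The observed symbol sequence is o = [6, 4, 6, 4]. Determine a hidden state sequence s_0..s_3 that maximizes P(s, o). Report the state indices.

path = [3, 0, 3, 0]

t=0: δ = [4.000e-02, 1.000e-02, 2.000e-02, 8.000e-02, 1.000e-02]  (obs o_0=6)
t=1: δ = [4.800e-03, 2.400e-03, 3.200e-03, 1.600e-03, 3.200e-03]  ψ = [3, 0, 3, 0, 3]  (obs o_1=4)
t=2: δ = [1.280e-04, 1.440e-04, 9.600e-05, 3.840e-04, 6.400e-05]  ψ = [2, 0, 4, 0, 2]  (obs o_2=6)
t=3: δ = [2.304e-05, 7.680e-06, 1.536e-05, 7.680e-06, 1.536e-05]  ψ = [3, 0, 3, 3, 3]  (obs o_3=4)
backtrack: best end state = 0; path = [3, 0, 3, 0]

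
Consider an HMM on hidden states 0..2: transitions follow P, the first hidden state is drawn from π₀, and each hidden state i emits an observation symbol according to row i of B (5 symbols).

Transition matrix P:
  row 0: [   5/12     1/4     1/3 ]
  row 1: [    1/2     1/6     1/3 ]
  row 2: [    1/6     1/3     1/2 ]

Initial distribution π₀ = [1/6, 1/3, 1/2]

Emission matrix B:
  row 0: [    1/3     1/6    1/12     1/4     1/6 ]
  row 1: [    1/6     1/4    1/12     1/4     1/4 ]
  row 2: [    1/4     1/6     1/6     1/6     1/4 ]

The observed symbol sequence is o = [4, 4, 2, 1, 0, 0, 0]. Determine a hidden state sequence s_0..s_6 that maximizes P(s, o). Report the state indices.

t=0: δ = [2.778e-02, 8.333e-02, 1.250e-01]  (obs o_0=4)
t=1: δ = [6.944e-03, 1.042e-02, 1.562e-02]  ψ = [1, 2, 2]  (obs o_1=4)
t=2: δ = [4.340e-04, 4.340e-04, 1.302e-03]  ψ = [1, 2, 2]  (obs o_2=2)
t=3: δ = [3.617e-05, 1.085e-04, 1.085e-04]  ψ = [1, 2, 2]  (obs o_3=1)
t=4: δ = [1.808e-05, 6.028e-06, 1.356e-05]  ψ = [1, 2, 2]  (obs o_4=0)
t=5: δ = [2.512e-06, 7.535e-07, 1.695e-06]  ψ = [0, 0, 2]  (obs o_5=0)
t=6: δ = [3.489e-07, 1.047e-07, 2.119e-07]  ψ = [0, 0, 2]  (obs o_6=0)
backtrack: best end state = 0; path = [2, 2, 2, 1, 0, 0, 0]

path = [2, 2, 2, 1, 0, 0, 0]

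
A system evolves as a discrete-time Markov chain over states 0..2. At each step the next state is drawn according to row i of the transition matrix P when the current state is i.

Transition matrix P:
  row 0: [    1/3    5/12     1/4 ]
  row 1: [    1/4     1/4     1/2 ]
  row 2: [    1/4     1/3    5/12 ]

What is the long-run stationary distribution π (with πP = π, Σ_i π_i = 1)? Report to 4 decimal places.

π = [0.2727, 0.3287, 0.3986]

Balance equations π_j = Σ_i π_i·P[i][j]:
  π_0 = 1/3·π_0 + 1/4·π_1 + 1/4·π_2
  π_1 = 5/12·π_0 + 1/4·π_1 + 1/3·π_2
  normalize: π_0 + π_1 + π_2 = 1
Solving the linear system gives exactly π = [3/11, 47/143, 57/143].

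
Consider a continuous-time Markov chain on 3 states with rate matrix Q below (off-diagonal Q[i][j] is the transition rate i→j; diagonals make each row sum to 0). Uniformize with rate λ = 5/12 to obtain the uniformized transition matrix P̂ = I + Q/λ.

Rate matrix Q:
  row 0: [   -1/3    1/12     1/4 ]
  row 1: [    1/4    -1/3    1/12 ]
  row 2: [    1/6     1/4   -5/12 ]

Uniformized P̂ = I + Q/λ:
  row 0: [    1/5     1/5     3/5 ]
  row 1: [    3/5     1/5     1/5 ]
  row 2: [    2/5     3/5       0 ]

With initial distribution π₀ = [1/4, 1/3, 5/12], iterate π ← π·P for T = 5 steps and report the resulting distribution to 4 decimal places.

t=0: π = [0.2500, 0.3333, 0.4167]
t=1: π = [0.4167, 0.3667, 0.2167]
t=2: π = [0.3900, 0.2867, 0.3233]
t=3: π = [0.3793, 0.3293, 0.2913]
t=4: π = [0.3900, 0.3165, 0.2935]
t=5: π = [0.3853, 0.3174, 0.2973]

π = [0.3853, 0.3174, 0.2973]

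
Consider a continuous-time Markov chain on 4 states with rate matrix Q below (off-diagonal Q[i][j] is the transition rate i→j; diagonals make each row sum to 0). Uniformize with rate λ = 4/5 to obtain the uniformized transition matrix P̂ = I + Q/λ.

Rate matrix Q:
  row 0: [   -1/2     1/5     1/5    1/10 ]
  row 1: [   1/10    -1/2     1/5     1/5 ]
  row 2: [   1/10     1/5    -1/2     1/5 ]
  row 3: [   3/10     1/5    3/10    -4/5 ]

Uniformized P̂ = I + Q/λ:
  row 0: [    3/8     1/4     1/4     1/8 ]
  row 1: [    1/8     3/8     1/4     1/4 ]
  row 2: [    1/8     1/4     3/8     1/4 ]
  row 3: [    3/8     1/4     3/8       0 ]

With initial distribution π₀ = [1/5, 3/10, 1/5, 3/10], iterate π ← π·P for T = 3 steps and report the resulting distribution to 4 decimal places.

t=0: π = [0.2000, 0.3000, 0.2000, 0.3000]
t=1: π = [0.2500, 0.2875, 0.3125, 0.1500]
t=2: π = [0.2250, 0.2859, 0.3078, 0.1813]
t=3: π = [0.2266, 0.2857, 0.3111, 0.1766]

π = [0.2266, 0.2857, 0.3111, 0.1766]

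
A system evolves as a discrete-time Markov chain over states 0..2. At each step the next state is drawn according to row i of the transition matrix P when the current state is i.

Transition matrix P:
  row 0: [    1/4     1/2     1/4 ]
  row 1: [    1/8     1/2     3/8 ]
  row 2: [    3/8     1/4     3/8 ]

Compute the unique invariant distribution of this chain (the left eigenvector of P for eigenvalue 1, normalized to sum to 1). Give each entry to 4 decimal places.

π = [0.2414, 0.4138, 0.3448]

Balance equations π_j = Σ_i π_i·P[i][j]:
  π_0 = 1/4·π_0 + 1/8·π_1 + 3/8·π_2
  π_1 = 1/2·π_0 + 1/2·π_1 + 1/4·π_2
  normalize: π_0 + π_1 + π_2 = 1
Solving the linear system gives exactly π = [7/29, 12/29, 10/29].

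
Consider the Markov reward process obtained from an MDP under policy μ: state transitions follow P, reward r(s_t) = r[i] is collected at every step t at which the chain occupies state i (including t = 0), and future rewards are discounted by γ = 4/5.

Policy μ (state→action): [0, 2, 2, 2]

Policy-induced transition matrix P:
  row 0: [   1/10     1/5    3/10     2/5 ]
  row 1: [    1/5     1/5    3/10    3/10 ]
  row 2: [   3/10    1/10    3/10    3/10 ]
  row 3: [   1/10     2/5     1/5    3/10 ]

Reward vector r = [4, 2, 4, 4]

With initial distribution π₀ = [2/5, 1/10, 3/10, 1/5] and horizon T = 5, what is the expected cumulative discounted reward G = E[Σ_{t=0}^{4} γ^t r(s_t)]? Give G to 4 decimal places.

t=0: π = [0.4000, 0.1000, 0.3000, 0.2000], E[r] = 3.8000, γ^t·E[r] = 3.800000, running G = 3.800000
t=1: π = [0.1700, 0.2100, 0.2800, 0.3400], E[r] = 3.5800, γ^t·E[r] = 2.864000, running G = 6.664000
t=2: π = [0.1770, 0.2400, 0.2660, 0.3170], E[r] = 3.5200, γ^t·E[r] = 2.252800, running G = 8.916800
t=3: π = [0.1772, 0.2368, 0.2683, 0.3177], E[r] = 3.5264, γ^t·E[r] = 1.805517, running G = 10.722317
t=4: π = [0.1773, 0.2367, 0.2682, 0.3177], E[r] = 3.5266, γ^t·E[r] = 1.444487, running G = 12.166804

G = 12.1668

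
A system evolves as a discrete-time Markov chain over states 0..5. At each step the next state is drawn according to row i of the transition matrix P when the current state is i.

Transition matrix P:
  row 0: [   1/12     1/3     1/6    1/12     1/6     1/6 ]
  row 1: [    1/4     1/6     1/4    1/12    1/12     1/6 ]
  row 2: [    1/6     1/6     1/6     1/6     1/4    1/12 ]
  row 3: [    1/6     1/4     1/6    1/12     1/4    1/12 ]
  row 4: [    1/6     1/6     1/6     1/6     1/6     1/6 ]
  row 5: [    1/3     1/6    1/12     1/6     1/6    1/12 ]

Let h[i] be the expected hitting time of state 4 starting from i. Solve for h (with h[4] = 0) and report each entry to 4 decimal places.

First-step conditioning: h[4] = 0; for i ≠ 4, h[i] = 1 + Σ_k P[i][k]·h[k].
  h[0] = 1 + 1/12·h[0] + 1/3·h[1] + 1/6·h[2] + 1/12·h[3] + 1/6·h[5]
  h[1] = 1 + 1/4·h[0] + 1/6·h[1] + 1/4·h[2] + 1/12·h[3] + 1/6·h[5]
  h[2] = 1 + 1/6·h[0] + 1/6·h[1] + 1/6·h[2] + 1/6·h[3] + 1/12·h[5]
  h[3] = 1 + 1/6·h[0] + 1/4·h[1] + 1/6·h[2] + 1/12·h[3] + 1/12·h[5]
  h[5] = 1 + 1/3·h[0] + 1/6·h[1] + 1/12·h[2] + 1/6·h[3] + 1/12·h[5]
Solving the 5×5 linear system over states ≠ 4 gives exactly h = [12228/2089, 169176/27157, 142968/27157, 144984/27157, 0, 157548/27157] (h[4] = 0 is the target).

h = [5.8535, 6.2296, 5.2645, 5.3387, 0.0000, 5.8014]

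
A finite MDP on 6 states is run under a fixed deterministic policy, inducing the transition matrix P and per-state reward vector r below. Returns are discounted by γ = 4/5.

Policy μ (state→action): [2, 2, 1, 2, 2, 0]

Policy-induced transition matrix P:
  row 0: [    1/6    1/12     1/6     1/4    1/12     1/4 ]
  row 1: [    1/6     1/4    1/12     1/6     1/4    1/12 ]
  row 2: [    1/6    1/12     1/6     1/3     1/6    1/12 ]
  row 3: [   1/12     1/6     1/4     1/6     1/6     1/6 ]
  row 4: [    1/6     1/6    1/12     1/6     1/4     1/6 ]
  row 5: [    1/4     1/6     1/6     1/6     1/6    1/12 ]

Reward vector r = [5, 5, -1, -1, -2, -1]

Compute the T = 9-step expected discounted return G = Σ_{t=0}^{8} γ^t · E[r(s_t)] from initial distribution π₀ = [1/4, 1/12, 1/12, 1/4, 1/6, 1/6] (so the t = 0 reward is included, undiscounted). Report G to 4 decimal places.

t=0: π = [0.2500, 0.0833, 0.0833, 0.2500, 0.1667, 0.1667], E[r] = 0.8333, γ^t·E[r] = 0.833333, running G = 0.833333
t=1: π = [0.1597, 0.1458, 0.1667, 0.2014, 0.1667, 0.1597], E[r] = 0.6667, γ^t·E[r] = 0.533333, running G = 1.366667
t=2: π = [0.1632, 0.1516, 0.1574, 0.2078, 0.1794, 0.1406], E[r] = 0.7095, γ^t·E[r] = 0.454074, running G = 1.820741
t=3: π = [0.1611, 0.1526, 0.1564, 0.2065, 0.1807, 0.1428], E[r] = 0.7013, γ^t·E[r] = 0.359062, running G = 2.179802
t=4: π = [0.1614, 0.1529, 0.1561, 0.2062, 0.1810, 0.1424], E[r] = 0.7047, γ^t·E[r] = 0.288642, running G = 2.468444
t=5: π = [0.1614, 0.1530, 0.1560, 0.2061, 0.1810, 0.1425], E[r] = 0.7048, γ^t·E[r] = 0.230957, running G = 2.699402
t=6: π = [0.1614, 0.1530, 0.1560, 0.2061, 0.1811, 0.1425], E[r] = 0.7049, γ^t·E[r] = 0.184790, running G = 2.884191
t=7: π = [0.1614, 0.1530, 0.1560, 0.2061, 0.1811, 0.1425], E[r] = 0.7049, γ^t·E[r] = 0.147834, running G = 3.032026
t=8: π = [0.1614, 0.1530, 0.1560, 0.2061, 0.1811, 0.1425], E[r] = 0.7049, γ^t·E[r] = 0.118268, running G = 3.150293

G = 3.1503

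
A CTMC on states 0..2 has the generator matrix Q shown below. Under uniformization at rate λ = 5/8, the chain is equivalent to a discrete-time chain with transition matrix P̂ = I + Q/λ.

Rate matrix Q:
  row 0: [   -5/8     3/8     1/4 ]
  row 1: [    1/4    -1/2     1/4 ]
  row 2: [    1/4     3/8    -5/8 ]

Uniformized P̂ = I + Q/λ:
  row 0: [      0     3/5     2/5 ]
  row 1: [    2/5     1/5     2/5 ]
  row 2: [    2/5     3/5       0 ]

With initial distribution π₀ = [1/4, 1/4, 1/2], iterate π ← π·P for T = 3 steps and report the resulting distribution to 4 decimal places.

π = [0.2880, 0.4400, 0.2720]

t=0: π = [0.2500, 0.2500, 0.5000]
t=1: π = [0.3000, 0.5000, 0.2000]
t=2: π = [0.2800, 0.4000, 0.3200]
t=3: π = [0.2880, 0.4400, 0.2720]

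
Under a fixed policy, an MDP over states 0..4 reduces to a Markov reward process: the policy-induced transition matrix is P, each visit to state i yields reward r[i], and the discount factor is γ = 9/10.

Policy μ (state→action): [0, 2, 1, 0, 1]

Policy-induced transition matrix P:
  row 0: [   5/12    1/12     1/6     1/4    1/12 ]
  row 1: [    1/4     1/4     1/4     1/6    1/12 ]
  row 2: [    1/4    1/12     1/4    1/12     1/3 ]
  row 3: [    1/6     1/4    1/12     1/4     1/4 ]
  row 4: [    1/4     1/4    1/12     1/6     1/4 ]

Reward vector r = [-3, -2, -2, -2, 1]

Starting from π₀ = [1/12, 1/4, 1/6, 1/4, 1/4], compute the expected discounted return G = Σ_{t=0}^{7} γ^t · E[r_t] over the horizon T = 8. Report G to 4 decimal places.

t=0: π = [0.0833, 0.2500, 0.1667, 0.2500, 0.2500], E[r] = -1.3333, γ^t·E[r] = -1.333333, running G = -1.333333
t=1: π = [0.2431, 0.2083, 0.1597, 0.1806, 0.2083], E[r] = -1.6181, γ^t·E[r] = -1.456250, running G = -2.789583
t=2: π = [0.2755, 0.1829, 0.1649, 0.1887, 0.1881], E[r] = -1.7112, γ^t·E[r] = -1.386094, running G = -4.175677
t=3: π = [0.2802, 0.1766, 0.1643, 0.1916, 0.1874], E[r] = -1.7181, γ^t·E[r] = -1.252512, running G = -5.428189
t=4: π = [0.2807, 0.1759, 0.1635, 0.1923, 0.1876], E[r] = -1.7181, γ^t·E[r] = -1.127221, running G = -6.555410
t=5: π = [0.2808, 0.1760, 0.1633, 0.1925, 0.1875], E[r] = -1.7182, γ^t·E[r] = -1.014592, running G = -7.570001
t=6: π = [0.2808, 0.1760, 0.1633, 0.1925, 0.1875], E[r] = -1.7183, γ^t·E[r] = -0.913172, running G = -8.483174
t=7: π = [0.2808, 0.1760, 0.1633, 0.1925, 0.1875], E[r] = -1.7183, γ^t·E[r] = -0.821860, running G = -9.305034

G = -9.3050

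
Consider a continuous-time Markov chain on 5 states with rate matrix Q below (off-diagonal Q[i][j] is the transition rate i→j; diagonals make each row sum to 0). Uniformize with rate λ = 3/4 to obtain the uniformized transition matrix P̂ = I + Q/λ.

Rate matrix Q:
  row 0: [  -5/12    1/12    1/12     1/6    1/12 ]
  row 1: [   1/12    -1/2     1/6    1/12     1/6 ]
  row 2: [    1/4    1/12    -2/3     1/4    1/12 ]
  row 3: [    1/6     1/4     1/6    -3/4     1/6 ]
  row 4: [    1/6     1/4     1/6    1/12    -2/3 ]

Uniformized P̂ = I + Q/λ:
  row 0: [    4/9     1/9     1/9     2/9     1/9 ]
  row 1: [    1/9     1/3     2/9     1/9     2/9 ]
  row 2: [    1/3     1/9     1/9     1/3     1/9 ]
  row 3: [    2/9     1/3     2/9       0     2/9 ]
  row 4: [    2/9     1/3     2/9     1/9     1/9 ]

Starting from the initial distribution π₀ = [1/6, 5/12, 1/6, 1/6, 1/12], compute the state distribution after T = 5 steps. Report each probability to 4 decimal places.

t=0: π = [0.1667, 0.4167, 0.1667, 0.1667, 0.0833]
t=1: π = [0.2315, 0.2593, 0.1852, 0.1481, 0.1759]
t=2: π = [0.2654, 0.2407, 0.1759, 0.1615, 0.1564]
t=3: π = [0.2740, 0.2353, 0.1732, 0.1618, 0.1558]
t=4: π = [0.2762, 0.2340, 0.1725, 0.1621, 0.1552]
t=5: π = [0.2768, 0.2336, 0.1724, 0.1621, 0.1551]

π = [0.2768, 0.2336, 0.1724, 0.1621, 0.1551]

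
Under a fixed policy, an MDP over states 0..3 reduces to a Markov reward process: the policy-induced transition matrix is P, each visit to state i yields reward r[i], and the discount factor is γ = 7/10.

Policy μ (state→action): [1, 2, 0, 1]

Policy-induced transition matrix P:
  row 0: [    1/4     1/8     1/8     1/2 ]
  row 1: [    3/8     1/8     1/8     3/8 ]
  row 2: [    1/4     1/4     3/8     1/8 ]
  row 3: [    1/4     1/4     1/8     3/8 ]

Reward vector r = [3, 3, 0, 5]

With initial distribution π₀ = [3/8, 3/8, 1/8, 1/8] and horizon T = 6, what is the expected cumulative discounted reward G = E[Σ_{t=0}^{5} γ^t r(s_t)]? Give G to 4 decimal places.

t=0: π = [0.3750, 0.3750, 0.1250, 0.1250], E[r] = 2.8750, γ^t·E[r] = 2.875000, running G = 2.875000
t=1: π = [0.2969, 0.1563, 0.1563, 0.3906], E[r] = 3.3125, γ^t·E[r] = 2.318750, running G = 5.193750
t=2: π = [0.2695, 0.1934, 0.1641, 0.3730], E[r] = 3.2539, γ^t·E[r] = 1.594414, running G = 6.788164
t=3: π = [0.2742, 0.1921, 0.1660, 0.3677], E[r] = 3.2373, γ^t·E[r] = 1.110396, running G = 7.898560
t=4: π = [0.2740, 0.1917, 0.1665, 0.3678], E[r] = 3.2360, γ^t·E[r] = 0.776969, running G = 8.675529
t=5: π = [0.2740, 0.1918, 0.1666, 0.3676], E[r] = 3.2354, γ^t·E[r] = 0.543769, running G = 9.219298

G = 9.2193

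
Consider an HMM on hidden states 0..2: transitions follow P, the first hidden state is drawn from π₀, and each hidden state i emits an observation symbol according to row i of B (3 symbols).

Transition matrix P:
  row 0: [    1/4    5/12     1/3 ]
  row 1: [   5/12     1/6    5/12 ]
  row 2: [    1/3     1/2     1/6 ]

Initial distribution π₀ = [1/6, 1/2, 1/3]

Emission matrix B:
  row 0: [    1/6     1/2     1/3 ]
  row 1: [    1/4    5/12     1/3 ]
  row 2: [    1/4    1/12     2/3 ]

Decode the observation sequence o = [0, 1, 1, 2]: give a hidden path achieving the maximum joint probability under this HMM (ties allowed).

path = [1, 0, 1, 2]

t=0: δ = [2.778e-02, 1.250e-01, 8.333e-02]  (obs o_0=0)
t=1: δ = [2.604e-02, 1.736e-02, 4.340e-03]  ψ = [1, 2, 1]  (obs o_1=1)
t=2: δ = [3.617e-03, 4.521e-03, 7.234e-04]  ψ = [1, 0, 0]  (obs o_2=1)
t=3: δ = [6.279e-04, 5.023e-04, 1.256e-03]  ψ = [1, 0, 1]  (obs o_3=2)
backtrack: best end state = 2; path = [1, 0, 1, 2]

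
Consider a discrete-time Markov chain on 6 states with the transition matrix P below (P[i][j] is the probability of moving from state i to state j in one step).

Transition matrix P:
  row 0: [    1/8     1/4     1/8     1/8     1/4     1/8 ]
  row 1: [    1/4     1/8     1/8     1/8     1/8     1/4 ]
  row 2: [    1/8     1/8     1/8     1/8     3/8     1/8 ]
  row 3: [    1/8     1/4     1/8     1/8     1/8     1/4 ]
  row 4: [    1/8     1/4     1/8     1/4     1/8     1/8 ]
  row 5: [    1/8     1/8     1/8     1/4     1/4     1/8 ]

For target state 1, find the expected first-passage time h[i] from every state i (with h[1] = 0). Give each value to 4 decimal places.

First-step conditioning: h[1] = 0; for i ≠ 1, h[i] = 1 + Σ_k P[i][k]·h[k].
  h[0] = 1 + 1/8·h[0] + 1/8·h[2] + 1/8·h[3] + 1/4·h[4] + 1/8·h[5]
  h[2] = 1 + 1/8·h[0] + 1/8·h[2] + 1/8·h[3] + 3/8·h[4] + 1/8·h[5]
  h[3] = 1 + 1/8·h[0] + 1/8·h[2] + 1/8·h[3] + 1/8·h[4] + 1/4·h[5]
  h[4] = 1 + 1/8·h[0] + 1/8·h[2] + 1/4·h[3] + 1/8·h[4] + 1/8·h[5]
  h[5] = 1 + 1/8·h[0] + 1/8·h[2] + 1/4·h[3] + 1/4·h[4] + 1/8·h[5]
Solving the 5×5 linear system over states ≠ 1 gives exactly h = [2300/497, 0, 2588/497, 2336/497, 2304/497, 2592/497] (h[1] = 0 is the target).

h = [4.6278, 0.0000, 5.2072, 4.7002, 4.6358, 5.2153]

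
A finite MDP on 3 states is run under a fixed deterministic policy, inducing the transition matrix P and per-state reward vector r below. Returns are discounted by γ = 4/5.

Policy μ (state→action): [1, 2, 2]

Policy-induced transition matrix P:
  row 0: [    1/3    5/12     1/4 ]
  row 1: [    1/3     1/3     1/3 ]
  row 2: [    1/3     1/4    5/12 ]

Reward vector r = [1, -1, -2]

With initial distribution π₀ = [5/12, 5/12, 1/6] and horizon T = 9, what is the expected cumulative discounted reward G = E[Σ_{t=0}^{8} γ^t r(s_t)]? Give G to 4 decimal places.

t=0: π = [0.4167, 0.4167, 0.1667], E[r] = -0.3333, γ^t·E[r] = -0.333333, running G = -0.333333
t=1: π = [0.3333, 0.3542, 0.3125], E[r] = -0.6458, γ^t·E[r] = -0.516667, running G = -0.850000
t=2: π = [0.3333, 0.3351, 0.3316], E[r] = -0.6649, γ^t·E[r] = -0.425556, running G = -1.275556
t=3: π = [0.3333, 0.3335, 0.3332], E[r] = -0.6665, γ^t·E[r] = -0.341259, running G = -1.616815
t=4: π = [0.3333, 0.3333, 0.3333], E[r] = -0.6667, γ^t·E[r] = -0.273062, running G = -1.889877
t=5: π = [0.3333, 0.3333, 0.3333], E[r] = -0.6667, γ^t·E[r] = -0.218453, running G = -2.108330
t=6: π = [0.3333, 0.3333, 0.3333], E[r] = -0.6667, γ^t·E[r] = -0.174763, running G = -2.283092
t=7: π = [0.3333, 0.3333, 0.3333], E[r] = -0.6667, γ^t·E[r] = -0.139810, running G = -2.422902
t=8: π = [0.3333, 0.3333, 0.3333], E[r] = -0.6667, γ^t·E[r] = -0.111848, running G = -2.534750

G = -2.5348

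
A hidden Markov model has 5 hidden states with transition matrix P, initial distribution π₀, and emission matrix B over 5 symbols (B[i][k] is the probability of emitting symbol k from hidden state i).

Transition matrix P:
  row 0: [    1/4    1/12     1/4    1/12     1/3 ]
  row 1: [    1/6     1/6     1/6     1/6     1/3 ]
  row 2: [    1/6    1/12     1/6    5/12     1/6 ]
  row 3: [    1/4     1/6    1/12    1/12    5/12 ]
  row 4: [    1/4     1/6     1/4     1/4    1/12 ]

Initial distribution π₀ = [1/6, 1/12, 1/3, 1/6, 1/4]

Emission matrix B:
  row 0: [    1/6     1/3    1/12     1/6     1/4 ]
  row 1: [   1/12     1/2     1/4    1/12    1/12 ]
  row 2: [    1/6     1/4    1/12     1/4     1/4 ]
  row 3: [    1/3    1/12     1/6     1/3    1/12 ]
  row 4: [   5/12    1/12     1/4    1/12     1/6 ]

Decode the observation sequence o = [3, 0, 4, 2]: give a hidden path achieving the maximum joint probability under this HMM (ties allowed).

path = [2, 3, 0, 4]

t=0: δ = [2.778e-02, 6.944e-03, 8.333e-02, 5.556e-02, 2.083e-02]  (obs o_0=3)
t=1: δ = [2.315e-03, 7.716e-04, 2.315e-03, 1.157e-02, 9.645e-03]  ψ = [2, 3, 2, 2, 3]  (obs o_1=0)
t=2: δ = [7.234e-04, 1.608e-04, 6.028e-04, 2.009e-04, 8.038e-04]  ψ = [3, 3, 4, 4, 3]  (obs o_2=4)
t=3: δ = [1.674e-05, 3.349e-05, 1.674e-05, 4.186e-05, 6.028e-05]  ψ = [4, 4, 4, 2, 0]  (obs o_3=2)
backtrack: best end state = 4; path = [2, 3, 0, 4]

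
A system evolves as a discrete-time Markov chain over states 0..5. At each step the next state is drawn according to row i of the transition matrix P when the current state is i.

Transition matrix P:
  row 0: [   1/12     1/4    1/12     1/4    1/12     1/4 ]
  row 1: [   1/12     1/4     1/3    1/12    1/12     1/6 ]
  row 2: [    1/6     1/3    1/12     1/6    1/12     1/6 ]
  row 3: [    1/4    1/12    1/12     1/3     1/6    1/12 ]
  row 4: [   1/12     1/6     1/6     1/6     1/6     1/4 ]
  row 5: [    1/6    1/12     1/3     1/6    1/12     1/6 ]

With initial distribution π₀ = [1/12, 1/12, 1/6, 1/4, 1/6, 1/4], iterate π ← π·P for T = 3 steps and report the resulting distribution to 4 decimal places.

t=0: π = [0.0833, 0.0833, 0.1667, 0.2500, 0.1667, 0.2500]
t=1: π = [0.1597, 0.1667, 0.1806, 0.2083, 0.1181, 0.1667]
t=2: π = [0.1470, 0.1927, 0.1765, 0.2008, 0.1105, 0.1725]
t=3: π = [0.1459, 0.1933, 0.1838, 0.1963, 0.1093, 0.1714]

π = [0.1459, 0.1933, 0.1838, 0.1963, 0.1093, 0.1714]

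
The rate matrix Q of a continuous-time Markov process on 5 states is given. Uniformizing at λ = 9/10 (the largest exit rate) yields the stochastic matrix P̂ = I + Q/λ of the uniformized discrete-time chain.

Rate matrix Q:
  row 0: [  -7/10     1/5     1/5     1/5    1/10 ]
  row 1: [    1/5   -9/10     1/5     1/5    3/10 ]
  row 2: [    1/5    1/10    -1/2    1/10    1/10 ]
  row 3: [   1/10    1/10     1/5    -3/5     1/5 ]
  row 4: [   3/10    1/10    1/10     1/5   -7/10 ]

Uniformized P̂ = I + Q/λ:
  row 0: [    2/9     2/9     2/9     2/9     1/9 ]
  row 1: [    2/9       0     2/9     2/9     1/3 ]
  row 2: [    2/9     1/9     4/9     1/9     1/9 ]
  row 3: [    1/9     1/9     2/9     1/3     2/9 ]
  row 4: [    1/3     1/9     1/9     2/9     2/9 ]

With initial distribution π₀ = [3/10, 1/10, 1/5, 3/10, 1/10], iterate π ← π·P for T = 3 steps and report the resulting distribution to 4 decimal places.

π = [0.2185, 0.1219, 0.2591, 0.2178, 0.1826]

t=0: π = [0.3000, 0.1000, 0.2000, 0.3000, 0.1000]
t=1: π = [0.2000, 0.1333, 0.2556, 0.2333, 0.1778]
t=2: π = [0.2160, 0.1185, 0.2593, 0.2198, 0.1864]
t=3: π = [0.2185, 0.1219, 0.2591, 0.2178, 0.1826]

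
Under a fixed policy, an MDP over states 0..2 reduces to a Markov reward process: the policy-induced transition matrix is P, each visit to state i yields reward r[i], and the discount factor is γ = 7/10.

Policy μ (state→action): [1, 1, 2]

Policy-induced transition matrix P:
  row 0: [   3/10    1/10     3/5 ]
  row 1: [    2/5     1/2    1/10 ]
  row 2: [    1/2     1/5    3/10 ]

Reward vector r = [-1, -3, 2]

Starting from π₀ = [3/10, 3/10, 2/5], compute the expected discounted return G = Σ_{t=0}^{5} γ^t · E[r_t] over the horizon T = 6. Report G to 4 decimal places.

t=0: π = [0.3000, 0.3000, 0.4000], E[r] = -0.4000, γ^t·E[r] = -0.400000, running G = -0.400000
t=1: π = [0.4100, 0.2600, 0.3300], E[r] = -0.5300, γ^t·E[r] = -0.371000, running G = -0.771000
t=2: π = [0.3920, 0.2370, 0.3710], E[r] = -0.3610, γ^t·E[r] = -0.176890, running G = -0.947890
t=3: π = [0.3979, 0.2319, 0.3702], E[r] = -0.3532, γ^t·E[r] = -0.121148, running G = -1.069038
t=4: π = [0.3972, 0.2298, 0.3730], E[r] = -0.3406, γ^t·E[r] = -0.081776, running G = -1.150813
t=5: π = [0.3976, 0.2292, 0.3732], E[r] = -0.3388, γ^t·E[r] = -0.056939, running G = -1.207753

G = -1.2078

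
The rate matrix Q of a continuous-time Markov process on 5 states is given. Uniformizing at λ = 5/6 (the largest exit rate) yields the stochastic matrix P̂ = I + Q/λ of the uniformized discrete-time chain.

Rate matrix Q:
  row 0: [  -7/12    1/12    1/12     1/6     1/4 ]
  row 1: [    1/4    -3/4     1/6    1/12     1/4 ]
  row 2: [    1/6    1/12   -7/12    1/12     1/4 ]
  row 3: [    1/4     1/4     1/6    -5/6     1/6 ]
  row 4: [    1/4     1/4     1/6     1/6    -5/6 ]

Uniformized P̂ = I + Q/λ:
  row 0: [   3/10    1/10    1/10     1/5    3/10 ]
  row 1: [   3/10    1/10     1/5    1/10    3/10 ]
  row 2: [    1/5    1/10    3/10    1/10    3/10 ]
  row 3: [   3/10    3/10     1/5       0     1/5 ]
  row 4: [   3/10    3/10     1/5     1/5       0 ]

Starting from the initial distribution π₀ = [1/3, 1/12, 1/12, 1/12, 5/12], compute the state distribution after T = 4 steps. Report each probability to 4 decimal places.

π = [0.2809, 0.1712, 0.1909, 0.1360, 0.2210]

t=0: π = [0.3333, 0.0833, 0.0833, 0.0833, 0.4167]
t=1: π = [0.2917, 0.2000, 0.1750, 0.1667, 0.1667]
t=2: π = [0.2825, 0.1667, 0.1883, 0.1292, 0.2333]
t=3: π = [0.2812, 0.1725, 0.1906, 0.1387, 0.2171]
t=4: π = [0.2809, 0.1712, 0.1909, 0.1360, 0.2210]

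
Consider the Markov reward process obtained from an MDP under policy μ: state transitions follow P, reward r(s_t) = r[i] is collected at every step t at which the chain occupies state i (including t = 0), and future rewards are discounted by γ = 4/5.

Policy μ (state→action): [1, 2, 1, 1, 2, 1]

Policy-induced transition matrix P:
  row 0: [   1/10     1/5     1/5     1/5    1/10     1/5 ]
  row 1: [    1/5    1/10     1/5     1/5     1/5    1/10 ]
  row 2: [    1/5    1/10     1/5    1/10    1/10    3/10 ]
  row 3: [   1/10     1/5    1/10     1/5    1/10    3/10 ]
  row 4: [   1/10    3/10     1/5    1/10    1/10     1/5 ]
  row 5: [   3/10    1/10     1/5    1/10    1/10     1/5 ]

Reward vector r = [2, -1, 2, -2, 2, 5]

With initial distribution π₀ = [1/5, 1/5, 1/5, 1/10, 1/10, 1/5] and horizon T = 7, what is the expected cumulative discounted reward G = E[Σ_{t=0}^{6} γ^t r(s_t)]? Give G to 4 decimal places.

t=0: π = [0.2000, 0.2000, 0.2000, 0.1000, 0.1000, 0.2000], E[r] = 1.6000, γ^t·E[r] = 1.600000, running G = 1.600000
t=1: π = [0.1800, 0.1500, 0.1900, 0.1500, 0.1200, 0.2100], E[r] = 1.5800, γ^t·E[r] = 1.264000, running G = 2.864000
t=2: π = [0.1760, 0.1570, 0.1850, 0.1480, 0.1150, 0.2190], E[r] = 1.5940, γ^t·E[r] = 1.020160, running G = 3.884160
t=3: π = [0.1780, 0.1554, 0.1852, 0.1481, 0.1157, 0.2176], E[r] = 1.5942, γ^t·E[r] = 0.816230, running G = 4.700390
t=4: π = [0.1776, 0.1558, 0.1852, 0.1482, 0.1155, 0.2178], E[r] = 1.5935, γ^t·E[r] = 0.652706, running G = 5.353096
t=5: π = [0.1777, 0.1557, 0.1852, 0.1481, 0.1156, 0.2178], E[r] = 1.5936, γ^t·E[r] = 0.522205, running G = 5.875301
t=6: π = [0.1776, 0.1557, 0.1852, 0.1481, 0.1156, 0.2178], E[r] = 1.5936, γ^t·E[r] = 0.417757, running G = 6.293058

G = 6.2931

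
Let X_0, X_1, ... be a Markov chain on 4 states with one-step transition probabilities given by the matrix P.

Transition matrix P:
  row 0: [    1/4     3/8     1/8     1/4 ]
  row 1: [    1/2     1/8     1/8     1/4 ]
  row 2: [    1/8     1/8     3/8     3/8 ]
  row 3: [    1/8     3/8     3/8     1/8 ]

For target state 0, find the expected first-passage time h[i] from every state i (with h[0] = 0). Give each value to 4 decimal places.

First-step conditioning: h[0] = 0; for i ≠ 0, h[i] = 1 + Σ_k P[i][k]·h[k].
  h[1] = 1 + 1/8·h[1] + 1/8·h[2] + 1/4·h[3]
  h[2] = 1 + 1/8·h[1] + 3/8·h[2] + 3/8·h[3]
  h[3] = 1 + 3/8·h[1] + 3/8·h[2] + 1/8·h[3]
Solving the 3×3 linear system over states ≠ 0 gives exactly h = [0, 16/5, 328/65, 304/65] (h[0] = 0 is the target).

h = [0.0000, 3.2000, 5.0462, 4.6769]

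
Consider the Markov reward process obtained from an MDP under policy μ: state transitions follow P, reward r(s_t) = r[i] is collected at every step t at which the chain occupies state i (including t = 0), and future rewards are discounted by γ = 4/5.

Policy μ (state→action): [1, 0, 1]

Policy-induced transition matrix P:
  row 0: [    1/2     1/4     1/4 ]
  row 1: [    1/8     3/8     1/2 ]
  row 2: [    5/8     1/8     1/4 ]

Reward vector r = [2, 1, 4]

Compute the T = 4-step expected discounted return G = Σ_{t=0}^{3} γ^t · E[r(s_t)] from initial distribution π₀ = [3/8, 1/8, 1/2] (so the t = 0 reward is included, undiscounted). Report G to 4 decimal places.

G = 7.4911

t=0: π = [0.3750, 0.1250, 0.5000], E[r] = 2.8750, γ^t·E[r] = 2.875000, running G = 2.875000
t=1: π = [0.5156, 0.2031, 0.2813], E[r] = 2.3594, γ^t·E[r] = 1.887500, running G = 4.762500
t=2: π = [0.4590, 0.2402, 0.3008], E[r] = 2.3613, γ^t·E[r] = 1.511250, running G = 6.273750
t=3: π = [0.4475, 0.2424, 0.3101], E[r] = 2.3777, γ^t·E[r] = 1.217375, running G = 7.491125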